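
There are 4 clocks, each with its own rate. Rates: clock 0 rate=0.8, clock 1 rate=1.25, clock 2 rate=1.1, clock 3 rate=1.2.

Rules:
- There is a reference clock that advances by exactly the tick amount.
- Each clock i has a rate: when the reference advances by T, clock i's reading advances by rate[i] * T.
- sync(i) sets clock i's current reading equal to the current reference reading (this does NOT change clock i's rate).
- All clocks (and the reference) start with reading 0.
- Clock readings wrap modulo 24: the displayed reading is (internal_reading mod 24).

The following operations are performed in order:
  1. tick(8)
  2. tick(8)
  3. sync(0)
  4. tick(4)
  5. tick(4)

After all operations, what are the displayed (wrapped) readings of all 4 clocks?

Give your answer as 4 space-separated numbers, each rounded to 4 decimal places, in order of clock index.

After op 1 tick(8): ref=8.0000 raw=[6.4000 10.0000 8.8000 9.6000]
After op 2 tick(8): ref=16.0000 raw=[12.8000 20.0000 17.6000 19.2000]
After op 3 sync(0): ref=16.0000 raw=[16.0000 20.0000 17.6000 19.2000]
After op 4 tick(4): ref=20.0000 raw=[19.2000 25.0000 22.0000 24.0000]
After op 5 tick(4): ref=24.0000 raw=[22.4000 30.0000 26.4000 28.8000]
Wrap final raw readings (mod 24): 22.4000 mod 24 = 22.4000; 30.0000 mod 24 = 6.0000; 26.4000 mod 24 = 2.4000; 28.8000 mod 24 = 4.8000

Answer: 22.4000 6.0000 2.4000 4.8000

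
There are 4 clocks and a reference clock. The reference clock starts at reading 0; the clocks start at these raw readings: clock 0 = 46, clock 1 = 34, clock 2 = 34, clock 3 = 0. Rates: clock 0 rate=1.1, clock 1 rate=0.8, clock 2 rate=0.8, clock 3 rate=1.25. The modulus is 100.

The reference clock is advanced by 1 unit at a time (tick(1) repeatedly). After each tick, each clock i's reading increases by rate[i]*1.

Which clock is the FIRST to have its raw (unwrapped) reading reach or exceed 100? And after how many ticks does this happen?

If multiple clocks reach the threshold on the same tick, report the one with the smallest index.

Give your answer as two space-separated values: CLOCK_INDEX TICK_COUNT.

Answer: 0 50

Derivation:
clock 0: start=46, rate=1.1, needs 100-46 = 54; ticks = ceil(54/1.1) = ceil(49.0909) = 50; reading at tick 50 = 46 + 1.1*50 = 101.0000
clock 1: start=34, rate=0.8, needs 100-34 = 66; ticks = ceil(66/0.8) = ceil(82.5000) = 83; reading at tick 83 = 34 + 0.8*83 = 100.4000
clock 2: start=34, rate=0.8, needs 100-34 = 66; ticks = ceil(66/0.8) = ceil(82.5000) = 83; reading at tick 83 = 34 + 0.8*83 = 100.4000
clock 3: start=0, rate=1.25, needs 100-0 = 100; ticks = ceil(100/1.25) = ceil(80.0000) = 80; reading at tick 80 = 0 + 1.25*80 = 100.0000
Minimum tick count = 50; winners = [0]; smallest index = 0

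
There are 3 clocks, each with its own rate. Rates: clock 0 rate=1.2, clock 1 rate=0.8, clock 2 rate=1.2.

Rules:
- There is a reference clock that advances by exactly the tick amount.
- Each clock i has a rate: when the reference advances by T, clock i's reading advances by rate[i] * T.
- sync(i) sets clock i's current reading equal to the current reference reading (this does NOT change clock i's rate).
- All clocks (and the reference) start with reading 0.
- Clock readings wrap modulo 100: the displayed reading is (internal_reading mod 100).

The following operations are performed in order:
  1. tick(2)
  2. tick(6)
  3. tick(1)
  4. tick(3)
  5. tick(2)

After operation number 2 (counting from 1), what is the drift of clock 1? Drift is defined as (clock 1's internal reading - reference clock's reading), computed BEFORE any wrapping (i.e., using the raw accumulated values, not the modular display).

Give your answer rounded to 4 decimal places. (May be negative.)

After op 1 tick(2): ref=2.0000 raw=[2.4000 1.6000 2.4000]
After op 2 tick(6): ref=8.0000 raw=[9.6000 6.4000 9.6000]
Drift of clock 1 after op 2: 6.4000 - 8.0000 = -1.6000

Answer: -1.6000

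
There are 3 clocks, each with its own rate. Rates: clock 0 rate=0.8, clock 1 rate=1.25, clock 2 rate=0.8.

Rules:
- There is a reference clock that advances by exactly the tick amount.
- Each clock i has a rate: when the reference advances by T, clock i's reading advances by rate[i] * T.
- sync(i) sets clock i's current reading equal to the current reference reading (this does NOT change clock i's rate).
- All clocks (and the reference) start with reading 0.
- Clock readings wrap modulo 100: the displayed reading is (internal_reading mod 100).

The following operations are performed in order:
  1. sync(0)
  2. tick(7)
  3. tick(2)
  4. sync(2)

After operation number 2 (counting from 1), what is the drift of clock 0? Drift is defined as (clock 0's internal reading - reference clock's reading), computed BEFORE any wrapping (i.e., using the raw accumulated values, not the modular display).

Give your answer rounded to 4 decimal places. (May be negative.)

After op 1 sync(0): ref=0.0000 raw=[0.0000 0.0000 0.0000]
After op 2 tick(7): ref=7.0000 raw=[5.6000 8.7500 5.6000]
Drift of clock 0 after op 2: 5.6000 - 7.0000 = -1.4000

Answer: -1.4000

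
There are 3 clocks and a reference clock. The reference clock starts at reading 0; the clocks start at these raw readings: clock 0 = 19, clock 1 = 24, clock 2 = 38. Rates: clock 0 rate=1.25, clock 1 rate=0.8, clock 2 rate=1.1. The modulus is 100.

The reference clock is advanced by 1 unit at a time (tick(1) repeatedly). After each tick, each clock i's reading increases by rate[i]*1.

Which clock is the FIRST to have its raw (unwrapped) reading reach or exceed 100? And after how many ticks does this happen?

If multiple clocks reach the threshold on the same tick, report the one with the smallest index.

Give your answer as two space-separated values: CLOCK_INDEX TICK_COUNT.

clock 0: start=19, rate=1.25, needs 100-19 = 81; ticks = ceil(81/1.25) = ceil(64.8000) = 65; reading at tick 65 = 19 + 1.25*65 = 100.2500
clock 1: start=24, rate=0.8, needs 100-24 = 76; ticks = ceil(76/0.8) = ceil(95.0000) = 95; reading at tick 95 = 24 + 0.8*95 = 100.0000
clock 2: start=38, rate=1.1, needs 100-38 = 62; ticks = ceil(62/1.1) = ceil(56.3636) = 57; reading at tick 57 = 38 + 1.1*57 = 100.7000
Minimum tick count = 57; winners = [2]; smallest index = 2

Answer: 2 57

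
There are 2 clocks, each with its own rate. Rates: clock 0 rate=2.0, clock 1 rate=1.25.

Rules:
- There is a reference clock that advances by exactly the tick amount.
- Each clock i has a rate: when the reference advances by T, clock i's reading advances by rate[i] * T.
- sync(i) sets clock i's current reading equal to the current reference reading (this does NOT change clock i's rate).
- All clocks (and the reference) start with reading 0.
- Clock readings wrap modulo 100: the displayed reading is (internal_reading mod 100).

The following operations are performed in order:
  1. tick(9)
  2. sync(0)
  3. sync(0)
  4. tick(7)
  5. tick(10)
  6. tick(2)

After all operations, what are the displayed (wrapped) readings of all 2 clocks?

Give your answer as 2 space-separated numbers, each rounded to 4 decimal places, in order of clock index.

Answer: 47.0000 35.0000

Derivation:
After op 1 tick(9): ref=9.0000 raw=[18.0000 11.2500]
After op 2 sync(0): ref=9.0000 raw=[9.0000 11.2500]
After op 3 sync(0): ref=9.0000 raw=[9.0000 11.2500]
After op 4 tick(7): ref=16.0000 raw=[23.0000 20.0000]
After op 5 tick(10): ref=26.0000 raw=[43.0000 32.5000]
After op 6 tick(2): ref=28.0000 raw=[47.0000 35.0000]
Wrap final raw readings (mod 100): 47.0000 mod 100 = 47.0000; 35.0000 mod 100 = 35.0000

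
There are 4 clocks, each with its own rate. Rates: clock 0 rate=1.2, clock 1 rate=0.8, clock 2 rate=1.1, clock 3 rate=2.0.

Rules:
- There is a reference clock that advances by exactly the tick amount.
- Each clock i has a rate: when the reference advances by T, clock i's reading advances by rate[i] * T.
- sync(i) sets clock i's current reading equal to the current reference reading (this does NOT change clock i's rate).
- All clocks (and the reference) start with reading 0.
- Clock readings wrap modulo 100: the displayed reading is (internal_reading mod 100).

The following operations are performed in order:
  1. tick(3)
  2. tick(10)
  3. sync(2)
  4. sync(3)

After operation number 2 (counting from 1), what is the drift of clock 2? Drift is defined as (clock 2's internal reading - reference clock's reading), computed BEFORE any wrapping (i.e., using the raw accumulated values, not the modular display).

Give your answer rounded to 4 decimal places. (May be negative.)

After op 1 tick(3): ref=3.0000 raw=[3.6000 2.4000 3.3000 6.0000]
After op 2 tick(10): ref=13.0000 raw=[15.6000 10.4000 14.3000 26.0000]
Drift of clock 2 after op 2: 14.3000 - 13.0000 = 1.3000

Answer: 1.3000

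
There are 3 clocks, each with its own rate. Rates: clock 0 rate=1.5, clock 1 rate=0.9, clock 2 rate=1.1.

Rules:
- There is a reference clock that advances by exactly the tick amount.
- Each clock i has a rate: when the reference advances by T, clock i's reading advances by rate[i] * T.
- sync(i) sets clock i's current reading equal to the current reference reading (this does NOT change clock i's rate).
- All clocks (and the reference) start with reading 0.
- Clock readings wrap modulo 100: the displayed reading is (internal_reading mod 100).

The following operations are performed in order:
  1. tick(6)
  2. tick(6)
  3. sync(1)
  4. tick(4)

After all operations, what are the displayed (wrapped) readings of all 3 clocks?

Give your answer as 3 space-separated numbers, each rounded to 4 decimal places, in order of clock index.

Answer: 24.0000 15.6000 17.6000

Derivation:
After op 1 tick(6): ref=6.0000 raw=[9.0000 5.4000 6.6000]
After op 2 tick(6): ref=12.0000 raw=[18.0000 10.8000 13.2000]
After op 3 sync(1): ref=12.0000 raw=[18.0000 12.0000 13.2000]
After op 4 tick(4): ref=16.0000 raw=[24.0000 15.6000 17.6000]
Wrap final raw readings (mod 100): 24.0000 mod 100 = 24.0000; 15.6000 mod 100 = 15.6000; 17.6000 mod 100 = 17.6000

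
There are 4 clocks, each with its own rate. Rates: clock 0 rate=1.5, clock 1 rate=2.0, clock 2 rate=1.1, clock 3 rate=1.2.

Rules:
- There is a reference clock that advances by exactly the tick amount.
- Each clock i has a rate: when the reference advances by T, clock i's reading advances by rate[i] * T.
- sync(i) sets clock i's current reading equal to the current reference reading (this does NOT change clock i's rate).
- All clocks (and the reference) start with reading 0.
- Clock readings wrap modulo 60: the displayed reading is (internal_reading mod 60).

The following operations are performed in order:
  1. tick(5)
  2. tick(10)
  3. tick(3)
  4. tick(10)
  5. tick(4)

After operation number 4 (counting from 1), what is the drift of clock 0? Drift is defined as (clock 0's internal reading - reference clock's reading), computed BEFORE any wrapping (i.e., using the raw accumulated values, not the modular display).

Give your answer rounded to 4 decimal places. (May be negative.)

After op 1 tick(5): ref=5.0000 raw=[7.5000 10.0000 5.5000 6.0000]
After op 2 tick(10): ref=15.0000 raw=[22.5000 30.0000 16.5000 18.0000]
After op 3 tick(3): ref=18.0000 raw=[27.0000 36.0000 19.8000 21.6000]
After op 4 tick(10): ref=28.0000 raw=[42.0000 56.0000 30.8000 33.6000]
Drift of clock 0 after op 4: 42.0000 - 28.0000 = 14.0000

Answer: 14.0000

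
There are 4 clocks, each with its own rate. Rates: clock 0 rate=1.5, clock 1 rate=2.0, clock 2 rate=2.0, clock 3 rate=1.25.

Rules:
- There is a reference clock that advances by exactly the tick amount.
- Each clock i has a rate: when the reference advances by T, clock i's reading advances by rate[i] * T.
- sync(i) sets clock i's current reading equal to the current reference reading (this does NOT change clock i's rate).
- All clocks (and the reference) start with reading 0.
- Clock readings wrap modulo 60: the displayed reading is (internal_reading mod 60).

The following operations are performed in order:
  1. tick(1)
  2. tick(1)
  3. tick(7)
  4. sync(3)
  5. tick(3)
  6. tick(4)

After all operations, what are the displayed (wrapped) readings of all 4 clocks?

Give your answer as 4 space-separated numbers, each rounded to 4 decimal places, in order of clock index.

After op 1 tick(1): ref=1.0000 raw=[1.5000 2.0000 2.0000 1.2500]
After op 2 tick(1): ref=2.0000 raw=[3.0000 4.0000 4.0000 2.5000]
After op 3 tick(7): ref=9.0000 raw=[13.5000 18.0000 18.0000 11.2500]
After op 4 sync(3): ref=9.0000 raw=[13.5000 18.0000 18.0000 9.0000]
After op 5 tick(3): ref=12.0000 raw=[18.0000 24.0000 24.0000 12.7500]
After op 6 tick(4): ref=16.0000 raw=[24.0000 32.0000 32.0000 17.7500]
Wrap final raw readings (mod 60): 24.0000 mod 60 = 24.0000; 32.0000 mod 60 = 32.0000; 32.0000 mod 60 = 32.0000; 17.7500 mod 60 = 17.7500

Answer: 24.0000 32.0000 32.0000 17.7500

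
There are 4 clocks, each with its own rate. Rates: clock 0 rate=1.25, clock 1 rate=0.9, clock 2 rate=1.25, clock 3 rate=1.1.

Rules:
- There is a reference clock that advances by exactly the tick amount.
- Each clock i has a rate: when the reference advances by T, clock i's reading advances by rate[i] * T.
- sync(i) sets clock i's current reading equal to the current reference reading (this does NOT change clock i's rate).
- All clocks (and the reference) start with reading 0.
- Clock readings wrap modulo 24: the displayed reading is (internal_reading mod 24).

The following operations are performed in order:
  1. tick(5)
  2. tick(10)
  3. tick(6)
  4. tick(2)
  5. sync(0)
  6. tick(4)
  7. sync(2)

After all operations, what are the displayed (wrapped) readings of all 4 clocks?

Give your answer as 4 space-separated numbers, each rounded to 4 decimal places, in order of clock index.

After op 1 tick(5): ref=5.0000 raw=[6.2500 4.5000 6.2500 5.5000]
After op 2 tick(10): ref=15.0000 raw=[18.7500 13.5000 18.7500 16.5000]
After op 3 tick(6): ref=21.0000 raw=[26.2500 18.9000 26.2500 23.1000]
After op 4 tick(2): ref=23.0000 raw=[28.7500 20.7000 28.7500 25.3000]
After op 5 sync(0): ref=23.0000 raw=[23.0000 20.7000 28.7500 25.3000]
After op 6 tick(4): ref=27.0000 raw=[28.0000 24.3000 33.7500 29.7000]
After op 7 sync(2): ref=27.0000 raw=[28.0000 24.3000 27.0000 29.7000]
Wrap final raw readings (mod 24): 28.0000 mod 24 = 4.0000; 24.3000 mod 24 = 0.3000; 27.0000 mod 24 = 3.0000; 29.7000 mod 24 = 5.7000

Answer: 4.0000 0.3000 3.0000 5.7000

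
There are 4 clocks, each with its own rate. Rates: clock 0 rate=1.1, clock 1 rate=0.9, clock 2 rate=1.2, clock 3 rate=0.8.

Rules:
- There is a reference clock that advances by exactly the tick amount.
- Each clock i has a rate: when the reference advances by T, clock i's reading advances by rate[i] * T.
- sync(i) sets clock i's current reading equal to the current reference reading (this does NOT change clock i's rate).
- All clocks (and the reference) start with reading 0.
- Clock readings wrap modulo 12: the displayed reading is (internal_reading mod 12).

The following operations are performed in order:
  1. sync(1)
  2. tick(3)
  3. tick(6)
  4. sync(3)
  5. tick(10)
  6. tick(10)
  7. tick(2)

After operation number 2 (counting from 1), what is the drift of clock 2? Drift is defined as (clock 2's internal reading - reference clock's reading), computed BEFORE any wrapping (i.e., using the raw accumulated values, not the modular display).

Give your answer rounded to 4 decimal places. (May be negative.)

Answer: 0.6000

Derivation:
After op 1 sync(1): ref=0.0000 raw=[0.0000 0.0000 0.0000 0.0000]
After op 2 tick(3): ref=3.0000 raw=[3.3000 2.7000 3.6000 2.4000]
Drift of clock 2 after op 2: 3.6000 - 3.0000 = 0.6000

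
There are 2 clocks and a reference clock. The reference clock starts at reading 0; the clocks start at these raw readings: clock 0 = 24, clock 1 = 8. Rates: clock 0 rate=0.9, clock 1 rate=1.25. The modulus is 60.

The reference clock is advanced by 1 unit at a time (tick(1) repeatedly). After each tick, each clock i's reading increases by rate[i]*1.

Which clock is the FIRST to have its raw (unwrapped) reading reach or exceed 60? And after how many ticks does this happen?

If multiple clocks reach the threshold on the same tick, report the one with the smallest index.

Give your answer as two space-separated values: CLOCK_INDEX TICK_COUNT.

clock 0: start=24, rate=0.9, needs 60-24 = 36; ticks = ceil(36/0.9) = ceil(40.0000) = 40; reading at tick 40 = 24 + 0.9*40 = 60.0000
clock 1: start=8, rate=1.25, needs 60-8 = 52; ticks = ceil(52/1.25) = ceil(41.6000) = 42; reading at tick 42 = 8 + 1.25*42 = 60.5000
Minimum tick count = 40; winners = [0]; smallest index = 0

Answer: 0 40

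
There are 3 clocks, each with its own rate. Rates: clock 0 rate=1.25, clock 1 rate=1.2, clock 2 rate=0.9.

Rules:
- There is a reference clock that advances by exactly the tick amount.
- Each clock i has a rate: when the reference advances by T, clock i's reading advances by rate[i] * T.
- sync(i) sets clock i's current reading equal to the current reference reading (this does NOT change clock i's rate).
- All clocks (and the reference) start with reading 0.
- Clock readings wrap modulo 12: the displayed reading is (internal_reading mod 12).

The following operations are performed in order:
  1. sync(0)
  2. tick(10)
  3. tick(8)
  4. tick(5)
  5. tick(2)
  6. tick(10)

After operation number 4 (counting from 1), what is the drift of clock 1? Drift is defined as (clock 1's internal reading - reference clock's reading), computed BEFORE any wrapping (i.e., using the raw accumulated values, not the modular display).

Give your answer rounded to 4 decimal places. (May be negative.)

Answer: 4.6000

Derivation:
After op 1 sync(0): ref=0.0000 raw=[0.0000 0.0000 0.0000]
After op 2 tick(10): ref=10.0000 raw=[12.5000 12.0000 9.0000]
After op 3 tick(8): ref=18.0000 raw=[22.5000 21.6000 16.2000]
After op 4 tick(5): ref=23.0000 raw=[28.7500 27.6000 20.7000]
Drift of clock 1 after op 4: 27.6000 - 23.0000 = 4.6000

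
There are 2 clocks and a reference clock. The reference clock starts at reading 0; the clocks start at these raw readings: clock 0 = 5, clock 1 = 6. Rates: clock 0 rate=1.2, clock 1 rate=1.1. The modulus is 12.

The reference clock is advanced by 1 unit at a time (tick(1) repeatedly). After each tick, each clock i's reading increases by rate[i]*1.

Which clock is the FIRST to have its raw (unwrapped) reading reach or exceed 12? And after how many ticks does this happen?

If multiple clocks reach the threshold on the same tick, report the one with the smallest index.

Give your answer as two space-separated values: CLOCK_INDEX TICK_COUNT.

Answer: 0 6

Derivation:
clock 0: start=5, rate=1.2, needs 12-5 = 7; ticks = ceil(7/1.2) = ceil(5.8333) = 6; reading at tick 6 = 5 + 1.2*6 = 12.2000
clock 1: start=6, rate=1.1, needs 12-6 = 6; ticks = ceil(6/1.1) = ceil(5.4545) = 6; reading at tick 6 = 6 + 1.1*6 = 12.6000
Minimum tick count = 6; winners = [0, 1]; smallest index = 0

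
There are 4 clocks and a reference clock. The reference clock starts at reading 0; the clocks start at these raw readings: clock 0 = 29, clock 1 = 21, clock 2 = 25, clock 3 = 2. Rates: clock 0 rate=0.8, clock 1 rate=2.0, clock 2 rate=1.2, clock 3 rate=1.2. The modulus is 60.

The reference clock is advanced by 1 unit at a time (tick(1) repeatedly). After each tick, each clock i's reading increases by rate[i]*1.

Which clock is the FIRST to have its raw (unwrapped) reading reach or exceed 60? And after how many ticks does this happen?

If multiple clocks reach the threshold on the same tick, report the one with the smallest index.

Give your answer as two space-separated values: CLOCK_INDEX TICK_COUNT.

Answer: 1 20

Derivation:
clock 0: start=29, rate=0.8, needs 60-29 = 31; ticks = ceil(31/0.8) = ceil(38.7500) = 39; reading at tick 39 = 29 + 0.8*39 = 60.2000
clock 1: start=21, rate=2.0, needs 60-21 = 39; ticks = ceil(39/2.0) = ceil(19.5000) = 20; reading at tick 20 = 21 + 2.0*20 = 61.0000
clock 2: start=25, rate=1.2, needs 60-25 = 35; ticks = ceil(35/1.2) = ceil(29.1667) = 30; reading at tick 30 = 25 + 1.2*30 = 61.0000
clock 3: start=2, rate=1.2, needs 60-2 = 58; ticks = ceil(58/1.2) = ceil(48.3333) = 49; reading at tick 49 = 2 + 1.2*49 = 60.8000
Minimum tick count = 20; winners = [1]; smallest index = 1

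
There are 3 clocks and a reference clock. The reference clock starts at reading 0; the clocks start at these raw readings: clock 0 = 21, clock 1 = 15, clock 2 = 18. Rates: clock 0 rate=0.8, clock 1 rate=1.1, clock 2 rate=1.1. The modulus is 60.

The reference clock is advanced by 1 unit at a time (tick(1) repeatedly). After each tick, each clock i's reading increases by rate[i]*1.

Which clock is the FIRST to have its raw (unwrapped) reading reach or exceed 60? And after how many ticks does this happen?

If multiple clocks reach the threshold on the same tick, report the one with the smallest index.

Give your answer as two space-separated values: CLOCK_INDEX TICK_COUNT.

Answer: 2 39

Derivation:
clock 0: start=21, rate=0.8, needs 60-21 = 39; ticks = ceil(39/0.8) = ceil(48.7500) = 49; reading at tick 49 = 21 + 0.8*49 = 60.2000
clock 1: start=15, rate=1.1, needs 60-15 = 45; ticks = ceil(45/1.1) = ceil(40.9091) = 41; reading at tick 41 = 15 + 1.1*41 = 60.1000
clock 2: start=18, rate=1.1, needs 60-18 = 42; ticks = ceil(42/1.1) = ceil(38.1818) = 39; reading at tick 39 = 18 + 1.1*39 = 60.9000
Minimum tick count = 39; winners = [2]; smallest index = 2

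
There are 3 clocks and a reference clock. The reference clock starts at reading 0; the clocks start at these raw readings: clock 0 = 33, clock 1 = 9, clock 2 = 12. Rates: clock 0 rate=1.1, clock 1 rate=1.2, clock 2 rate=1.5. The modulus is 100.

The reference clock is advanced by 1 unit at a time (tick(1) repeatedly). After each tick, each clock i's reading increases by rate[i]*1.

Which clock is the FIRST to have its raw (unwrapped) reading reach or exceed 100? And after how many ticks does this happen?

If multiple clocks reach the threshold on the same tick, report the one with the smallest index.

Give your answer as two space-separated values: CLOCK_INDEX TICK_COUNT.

Answer: 2 59

Derivation:
clock 0: start=33, rate=1.1, needs 100-33 = 67; ticks = ceil(67/1.1) = ceil(60.9091) = 61; reading at tick 61 = 33 + 1.1*61 = 100.1000
clock 1: start=9, rate=1.2, needs 100-9 = 91; ticks = ceil(91/1.2) = ceil(75.8333) = 76; reading at tick 76 = 9 + 1.2*76 = 100.2000
clock 2: start=12, rate=1.5, needs 100-12 = 88; ticks = ceil(88/1.5) = ceil(58.6667) = 59; reading at tick 59 = 12 + 1.5*59 = 100.5000
Minimum tick count = 59; winners = [2]; smallest index = 2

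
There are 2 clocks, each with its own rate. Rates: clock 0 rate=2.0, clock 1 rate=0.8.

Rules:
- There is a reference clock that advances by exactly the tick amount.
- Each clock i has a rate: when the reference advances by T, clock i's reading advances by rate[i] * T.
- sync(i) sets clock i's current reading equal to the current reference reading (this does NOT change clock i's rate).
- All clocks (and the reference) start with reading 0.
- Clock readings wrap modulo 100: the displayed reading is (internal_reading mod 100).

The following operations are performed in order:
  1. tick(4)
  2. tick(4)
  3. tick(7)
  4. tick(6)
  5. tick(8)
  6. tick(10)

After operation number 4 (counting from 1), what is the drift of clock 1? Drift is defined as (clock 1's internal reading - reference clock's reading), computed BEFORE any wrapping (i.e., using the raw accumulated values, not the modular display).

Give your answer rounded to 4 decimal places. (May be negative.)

After op 1 tick(4): ref=4.0000 raw=[8.0000 3.2000]
After op 2 tick(4): ref=8.0000 raw=[16.0000 6.4000]
After op 3 tick(7): ref=15.0000 raw=[30.0000 12.0000]
After op 4 tick(6): ref=21.0000 raw=[42.0000 16.8000]
Drift of clock 1 after op 4: 16.8000 - 21.0000 = -4.2000

Answer: -4.2000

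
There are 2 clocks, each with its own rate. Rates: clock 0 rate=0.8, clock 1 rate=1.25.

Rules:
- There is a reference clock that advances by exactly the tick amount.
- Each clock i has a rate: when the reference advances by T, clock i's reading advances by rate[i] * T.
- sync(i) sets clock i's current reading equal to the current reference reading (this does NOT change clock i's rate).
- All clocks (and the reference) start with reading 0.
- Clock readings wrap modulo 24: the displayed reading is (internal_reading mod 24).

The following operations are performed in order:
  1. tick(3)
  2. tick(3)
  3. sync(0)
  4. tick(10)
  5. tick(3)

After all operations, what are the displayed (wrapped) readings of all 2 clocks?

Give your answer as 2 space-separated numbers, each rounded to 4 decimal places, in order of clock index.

Answer: 16.4000 23.7500

Derivation:
After op 1 tick(3): ref=3.0000 raw=[2.4000 3.7500]
After op 2 tick(3): ref=6.0000 raw=[4.8000 7.5000]
After op 3 sync(0): ref=6.0000 raw=[6.0000 7.5000]
After op 4 tick(10): ref=16.0000 raw=[14.0000 20.0000]
After op 5 tick(3): ref=19.0000 raw=[16.4000 23.7500]
Wrap final raw readings (mod 24): 16.4000 mod 24 = 16.4000; 23.7500 mod 24 = 23.7500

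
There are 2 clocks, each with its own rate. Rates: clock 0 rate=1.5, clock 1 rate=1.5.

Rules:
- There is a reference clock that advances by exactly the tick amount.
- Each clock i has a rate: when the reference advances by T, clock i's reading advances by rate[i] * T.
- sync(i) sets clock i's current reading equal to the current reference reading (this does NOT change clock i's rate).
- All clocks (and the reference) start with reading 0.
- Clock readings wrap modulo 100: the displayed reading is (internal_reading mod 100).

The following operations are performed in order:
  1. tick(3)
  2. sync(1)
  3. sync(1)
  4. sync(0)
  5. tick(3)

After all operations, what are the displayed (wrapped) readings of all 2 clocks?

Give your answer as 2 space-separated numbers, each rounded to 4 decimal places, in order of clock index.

Answer: 7.5000 7.5000

Derivation:
After op 1 tick(3): ref=3.0000 raw=[4.5000 4.5000]
After op 2 sync(1): ref=3.0000 raw=[4.5000 3.0000]
After op 3 sync(1): ref=3.0000 raw=[4.5000 3.0000]
After op 4 sync(0): ref=3.0000 raw=[3.0000 3.0000]
After op 5 tick(3): ref=6.0000 raw=[7.5000 7.5000]
Wrap final raw readings (mod 100): 7.5000 mod 100 = 7.5000; 7.5000 mod 100 = 7.5000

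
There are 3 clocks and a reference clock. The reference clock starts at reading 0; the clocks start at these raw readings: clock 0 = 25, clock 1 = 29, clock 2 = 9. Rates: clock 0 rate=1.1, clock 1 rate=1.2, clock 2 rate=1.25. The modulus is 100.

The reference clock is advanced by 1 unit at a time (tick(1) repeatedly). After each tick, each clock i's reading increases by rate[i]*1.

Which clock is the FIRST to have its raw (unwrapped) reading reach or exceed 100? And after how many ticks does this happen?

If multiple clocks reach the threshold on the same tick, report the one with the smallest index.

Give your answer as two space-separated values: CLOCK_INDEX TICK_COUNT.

Answer: 1 60

Derivation:
clock 0: start=25, rate=1.1, needs 100-25 = 75; ticks = ceil(75/1.1) = ceil(68.1818) = 69; reading at tick 69 = 25 + 1.1*69 = 100.9000
clock 1: start=29, rate=1.2, needs 100-29 = 71; ticks = ceil(71/1.2) = ceil(59.1667) = 60; reading at tick 60 = 29 + 1.2*60 = 101.0000
clock 2: start=9, rate=1.25, needs 100-9 = 91; ticks = ceil(91/1.25) = ceil(72.8000) = 73; reading at tick 73 = 9 + 1.25*73 = 100.2500
Minimum tick count = 60; winners = [1]; smallest index = 1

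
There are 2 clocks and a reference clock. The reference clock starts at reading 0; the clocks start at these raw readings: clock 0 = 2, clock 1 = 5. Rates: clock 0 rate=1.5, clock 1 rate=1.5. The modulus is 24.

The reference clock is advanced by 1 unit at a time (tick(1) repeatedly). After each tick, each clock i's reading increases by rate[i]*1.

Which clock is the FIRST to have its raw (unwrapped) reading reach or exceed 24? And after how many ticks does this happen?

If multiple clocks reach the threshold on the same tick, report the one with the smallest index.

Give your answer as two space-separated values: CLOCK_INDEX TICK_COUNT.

clock 0: start=2, rate=1.5, needs 24-2 = 22; ticks = ceil(22/1.5) = ceil(14.6667) = 15; reading at tick 15 = 2 + 1.5*15 = 24.5000
clock 1: start=5, rate=1.5, needs 24-5 = 19; ticks = ceil(19/1.5) = ceil(12.6667) = 13; reading at tick 13 = 5 + 1.5*13 = 24.5000
Minimum tick count = 13; winners = [1]; smallest index = 1

Answer: 1 13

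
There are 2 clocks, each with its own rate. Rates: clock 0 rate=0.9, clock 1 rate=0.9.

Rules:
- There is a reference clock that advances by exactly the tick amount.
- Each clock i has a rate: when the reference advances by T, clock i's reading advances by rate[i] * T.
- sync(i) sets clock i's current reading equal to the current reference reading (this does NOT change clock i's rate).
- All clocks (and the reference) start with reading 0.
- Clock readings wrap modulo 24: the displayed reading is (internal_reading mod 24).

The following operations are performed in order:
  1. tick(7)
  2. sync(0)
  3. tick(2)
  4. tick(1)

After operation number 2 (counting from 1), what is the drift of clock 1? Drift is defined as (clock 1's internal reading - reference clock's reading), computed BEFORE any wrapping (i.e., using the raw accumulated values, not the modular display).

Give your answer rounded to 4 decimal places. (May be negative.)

After op 1 tick(7): ref=7.0000 raw=[6.3000 6.3000]
After op 2 sync(0): ref=7.0000 raw=[7.0000 6.3000]
Drift of clock 1 after op 2: 6.3000 - 7.0000 = -0.7000

Answer: -0.7000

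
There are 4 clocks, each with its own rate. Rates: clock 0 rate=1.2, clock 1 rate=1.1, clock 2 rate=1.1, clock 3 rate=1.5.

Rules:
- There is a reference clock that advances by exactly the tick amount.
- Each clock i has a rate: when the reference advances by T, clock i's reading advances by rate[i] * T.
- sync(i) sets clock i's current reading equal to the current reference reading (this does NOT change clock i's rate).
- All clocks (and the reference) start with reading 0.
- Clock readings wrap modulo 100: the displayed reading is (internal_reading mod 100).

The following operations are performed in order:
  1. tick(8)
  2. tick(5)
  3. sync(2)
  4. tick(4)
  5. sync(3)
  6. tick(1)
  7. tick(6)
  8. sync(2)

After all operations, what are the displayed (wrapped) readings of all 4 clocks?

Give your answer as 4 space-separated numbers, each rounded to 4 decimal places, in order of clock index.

Answer: 28.8000 26.4000 24.0000 27.5000

Derivation:
After op 1 tick(8): ref=8.0000 raw=[9.6000 8.8000 8.8000 12.0000]
After op 2 tick(5): ref=13.0000 raw=[15.6000 14.3000 14.3000 19.5000]
After op 3 sync(2): ref=13.0000 raw=[15.6000 14.3000 13.0000 19.5000]
After op 4 tick(4): ref=17.0000 raw=[20.4000 18.7000 17.4000 25.5000]
After op 5 sync(3): ref=17.0000 raw=[20.4000 18.7000 17.4000 17.0000]
After op 6 tick(1): ref=18.0000 raw=[21.6000 19.8000 18.5000 18.5000]
After op 7 tick(6): ref=24.0000 raw=[28.8000 26.4000 25.1000 27.5000]
After op 8 sync(2): ref=24.0000 raw=[28.8000 26.4000 24.0000 27.5000]
Wrap final raw readings (mod 100): 28.8000 mod 100 = 28.8000; 26.4000 mod 100 = 26.4000; 24.0000 mod 100 = 24.0000; 27.5000 mod 100 = 27.5000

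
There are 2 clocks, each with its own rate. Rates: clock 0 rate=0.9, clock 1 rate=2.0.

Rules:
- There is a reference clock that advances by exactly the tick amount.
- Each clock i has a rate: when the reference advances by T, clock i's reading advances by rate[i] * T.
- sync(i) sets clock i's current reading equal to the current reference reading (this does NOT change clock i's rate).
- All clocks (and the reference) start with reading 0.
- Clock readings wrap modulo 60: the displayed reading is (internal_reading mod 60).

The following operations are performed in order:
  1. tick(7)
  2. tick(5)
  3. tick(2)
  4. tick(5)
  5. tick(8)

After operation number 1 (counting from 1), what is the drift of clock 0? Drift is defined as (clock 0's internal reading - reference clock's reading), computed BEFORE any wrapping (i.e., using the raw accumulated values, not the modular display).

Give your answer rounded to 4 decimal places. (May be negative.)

After op 1 tick(7): ref=7.0000 raw=[6.3000 14.0000]
Drift of clock 0 after op 1: 6.3000 - 7.0000 = -0.7000

Answer: -0.7000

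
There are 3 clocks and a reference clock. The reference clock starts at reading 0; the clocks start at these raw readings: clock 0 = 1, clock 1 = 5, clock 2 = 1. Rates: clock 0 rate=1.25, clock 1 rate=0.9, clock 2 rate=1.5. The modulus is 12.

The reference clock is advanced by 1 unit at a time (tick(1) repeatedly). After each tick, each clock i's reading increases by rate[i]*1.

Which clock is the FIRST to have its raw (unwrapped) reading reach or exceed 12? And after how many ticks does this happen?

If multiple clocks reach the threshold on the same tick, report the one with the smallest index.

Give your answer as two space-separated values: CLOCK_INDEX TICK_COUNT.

clock 0: start=1, rate=1.25, needs 12-1 = 11; ticks = ceil(11/1.25) = ceil(8.8000) = 9; reading at tick 9 = 1 + 1.25*9 = 12.2500
clock 1: start=5, rate=0.9, needs 12-5 = 7; ticks = ceil(7/0.9) = ceil(7.7778) = 8; reading at tick 8 = 5 + 0.9*8 = 12.2000
clock 2: start=1, rate=1.5, needs 12-1 = 11; ticks = ceil(11/1.5) = ceil(7.3333) = 8; reading at tick 8 = 1 + 1.5*8 = 13.0000
Minimum tick count = 8; winners = [1, 2]; smallest index = 1

Answer: 1 8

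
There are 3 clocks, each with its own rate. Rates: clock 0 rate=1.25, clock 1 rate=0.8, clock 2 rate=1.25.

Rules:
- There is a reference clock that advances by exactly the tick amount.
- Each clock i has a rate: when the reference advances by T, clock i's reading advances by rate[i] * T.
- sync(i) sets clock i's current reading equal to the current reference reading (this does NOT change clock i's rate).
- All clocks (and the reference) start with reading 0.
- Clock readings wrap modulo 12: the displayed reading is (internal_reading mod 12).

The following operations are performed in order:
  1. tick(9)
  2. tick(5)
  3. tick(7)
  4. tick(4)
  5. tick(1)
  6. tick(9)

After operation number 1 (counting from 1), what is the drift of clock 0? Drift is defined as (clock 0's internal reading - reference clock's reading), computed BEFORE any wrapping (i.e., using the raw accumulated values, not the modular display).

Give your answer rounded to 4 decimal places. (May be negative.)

After op 1 tick(9): ref=9.0000 raw=[11.2500 7.2000 11.2500]
Drift of clock 0 after op 1: 11.2500 - 9.0000 = 2.2500

Answer: 2.2500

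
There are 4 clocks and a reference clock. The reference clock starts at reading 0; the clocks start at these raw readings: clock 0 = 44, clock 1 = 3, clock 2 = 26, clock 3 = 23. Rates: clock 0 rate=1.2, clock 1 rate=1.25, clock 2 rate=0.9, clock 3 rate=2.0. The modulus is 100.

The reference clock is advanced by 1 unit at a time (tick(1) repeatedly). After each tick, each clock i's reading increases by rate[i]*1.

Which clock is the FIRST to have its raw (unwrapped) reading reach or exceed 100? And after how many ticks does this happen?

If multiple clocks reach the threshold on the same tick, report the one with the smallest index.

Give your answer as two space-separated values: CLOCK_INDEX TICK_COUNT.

Answer: 3 39

Derivation:
clock 0: start=44, rate=1.2, needs 100-44 = 56; ticks = ceil(56/1.2) = ceil(46.6667) = 47; reading at tick 47 = 44 + 1.2*47 = 100.4000
clock 1: start=3, rate=1.25, needs 100-3 = 97; ticks = ceil(97/1.25) = ceil(77.6000) = 78; reading at tick 78 = 3 + 1.25*78 = 100.5000
clock 2: start=26, rate=0.9, needs 100-26 = 74; ticks = ceil(74/0.9) = ceil(82.2222) = 83; reading at tick 83 = 26 + 0.9*83 = 100.7000
clock 3: start=23, rate=2.0, needs 100-23 = 77; ticks = ceil(77/2.0) = ceil(38.5000) = 39; reading at tick 39 = 23 + 2.0*39 = 101.0000
Minimum tick count = 39; winners = [3]; smallest index = 3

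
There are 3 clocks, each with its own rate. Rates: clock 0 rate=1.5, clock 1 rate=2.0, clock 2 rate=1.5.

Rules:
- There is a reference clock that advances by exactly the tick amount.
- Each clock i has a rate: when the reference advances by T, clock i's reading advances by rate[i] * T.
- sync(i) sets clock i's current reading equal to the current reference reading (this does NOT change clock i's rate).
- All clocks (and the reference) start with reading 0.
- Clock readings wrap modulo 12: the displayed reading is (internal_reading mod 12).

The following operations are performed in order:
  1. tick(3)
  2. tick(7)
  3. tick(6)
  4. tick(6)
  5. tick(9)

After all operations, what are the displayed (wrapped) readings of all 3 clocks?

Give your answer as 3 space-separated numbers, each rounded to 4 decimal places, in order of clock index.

Answer: 10.5000 2.0000 10.5000

Derivation:
After op 1 tick(3): ref=3.0000 raw=[4.5000 6.0000 4.5000]
After op 2 tick(7): ref=10.0000 raw=[15.0000 20.0000 15.0000]
After op 3 tick(6): ref=16.0000 raw=[24.0000 32.0000 24.0000]
After op 4 tick(6): ref=22.0000 raw=[33.0000 44.0000 33.0000]
After op 5 tick(9): ref=31.0000 raw=[46.5000 62.0000 46.5000]
Wrap final raw readings (mod 12): 46.5000 mod 12 = 10.5000; 62.0000 mod 12 = 2.0000; 46.5000 mod 12 = 10.5000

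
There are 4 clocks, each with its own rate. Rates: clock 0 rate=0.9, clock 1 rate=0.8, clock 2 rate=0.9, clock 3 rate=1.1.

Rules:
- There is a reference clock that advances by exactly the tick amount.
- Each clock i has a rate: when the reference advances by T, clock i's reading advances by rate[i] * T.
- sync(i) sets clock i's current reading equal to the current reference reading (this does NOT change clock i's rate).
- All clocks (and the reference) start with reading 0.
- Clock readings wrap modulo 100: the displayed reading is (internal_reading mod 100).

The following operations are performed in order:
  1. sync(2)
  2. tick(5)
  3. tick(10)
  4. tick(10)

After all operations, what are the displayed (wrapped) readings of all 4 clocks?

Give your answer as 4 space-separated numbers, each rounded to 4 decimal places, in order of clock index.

Answer: 22.5000 20.0000 22.5000 27.5000

Derivation:
After op 1 sync(2): ref=0.0000 raw=[0.0000 0.0000 0.0000 0.0000]
After op 2 tick(5): ref=5.0000 raw=[4.5000 4.0000 4.5000 5.5000]
After op 3 tick(10): ref=15.0000 raw=[13.5000 12.0000 13.5000 16.5000]
After op 4 tick(10): ref=25.0000 raw=[22.5000 20.0000 22.5000 27.5000]
Wrap final raw readings (mod 100): 22.5000 mod 100 = 22.5000; 20.0000 mod 100 = 20.0000; 22.5000 mod 100 = 22.5000; 27.5000 mod 100 = 27.5000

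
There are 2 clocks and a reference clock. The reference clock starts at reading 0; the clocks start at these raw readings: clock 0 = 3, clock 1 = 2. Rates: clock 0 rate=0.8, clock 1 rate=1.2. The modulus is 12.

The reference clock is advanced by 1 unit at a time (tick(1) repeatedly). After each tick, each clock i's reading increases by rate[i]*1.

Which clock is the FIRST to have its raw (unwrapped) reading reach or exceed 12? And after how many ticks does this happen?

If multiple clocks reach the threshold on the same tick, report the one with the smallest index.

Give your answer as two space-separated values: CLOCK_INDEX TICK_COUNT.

clock 0: start=3, rate=0.8, needs 12-3 = 9; ticks = ceil(9/0.8) = ceil(11.2500) = 12; reading at tick 12 = 3 + 0.8*12 = 12.6000
clock 1: start=2, rate=1.2, needs 12-2 = 10; ticks = ceil(10/1.2) = ceil(8.3333) = 9; reading at tick 9 = 2 + 1.2*9 = 12.8000
Minimum tick count = 9; winners = [1]; smallest index = 1

Answer: 1 9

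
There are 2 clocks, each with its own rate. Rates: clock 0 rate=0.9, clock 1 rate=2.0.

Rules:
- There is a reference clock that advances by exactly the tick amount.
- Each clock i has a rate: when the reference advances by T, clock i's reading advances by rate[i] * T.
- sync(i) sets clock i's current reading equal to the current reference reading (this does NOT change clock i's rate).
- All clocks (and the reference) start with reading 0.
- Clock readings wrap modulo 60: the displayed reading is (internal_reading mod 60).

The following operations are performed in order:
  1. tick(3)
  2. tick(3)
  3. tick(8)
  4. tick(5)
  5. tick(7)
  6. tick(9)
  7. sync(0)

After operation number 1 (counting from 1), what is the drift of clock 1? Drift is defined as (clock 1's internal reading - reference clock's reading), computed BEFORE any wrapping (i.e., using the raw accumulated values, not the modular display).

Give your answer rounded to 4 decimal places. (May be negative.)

After op 1 tick(3): ref=3.0000 raw=[2.7000 6.0000]
Drift of clock 1 after op 1: 6.0000 - 3.0000 = 3.0000

Answer: 3.0000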